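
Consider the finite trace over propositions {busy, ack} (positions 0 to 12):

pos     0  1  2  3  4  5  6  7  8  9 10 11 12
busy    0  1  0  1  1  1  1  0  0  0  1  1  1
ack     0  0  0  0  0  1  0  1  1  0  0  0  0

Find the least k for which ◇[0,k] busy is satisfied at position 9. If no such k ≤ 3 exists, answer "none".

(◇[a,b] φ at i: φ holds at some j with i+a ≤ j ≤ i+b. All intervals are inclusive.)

1

Scan j = 9,10,… for busy:
  j=9: fails
  j=10: holds
First hit at j=10, so smallest k = 10-9 = 1.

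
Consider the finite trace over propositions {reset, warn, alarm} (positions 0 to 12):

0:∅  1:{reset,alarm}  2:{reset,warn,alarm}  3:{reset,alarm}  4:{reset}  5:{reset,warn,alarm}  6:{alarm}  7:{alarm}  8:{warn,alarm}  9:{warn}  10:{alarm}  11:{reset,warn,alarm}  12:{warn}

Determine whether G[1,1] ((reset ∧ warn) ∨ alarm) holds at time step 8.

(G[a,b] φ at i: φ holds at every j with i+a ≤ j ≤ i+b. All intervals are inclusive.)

Check ((reset ∧ warn) ∨ alarm) at every j in [9,9]:
  j=9: false
Fails at j=9 → formula fails.

No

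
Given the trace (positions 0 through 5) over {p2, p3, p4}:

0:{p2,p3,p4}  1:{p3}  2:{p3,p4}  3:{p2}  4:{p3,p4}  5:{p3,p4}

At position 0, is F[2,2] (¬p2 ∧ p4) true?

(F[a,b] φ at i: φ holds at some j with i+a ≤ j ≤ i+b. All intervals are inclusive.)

Yes

Check (¬p2 ∧ p4) at each j in [2,2]:
  j=2: true
Found at j=2 → formula holds.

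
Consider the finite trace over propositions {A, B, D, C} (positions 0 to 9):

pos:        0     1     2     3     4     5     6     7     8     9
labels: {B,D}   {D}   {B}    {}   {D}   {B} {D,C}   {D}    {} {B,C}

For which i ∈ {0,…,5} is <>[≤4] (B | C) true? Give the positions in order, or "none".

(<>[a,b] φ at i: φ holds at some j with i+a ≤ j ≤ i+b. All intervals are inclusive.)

Evaluate at each i in [0,5]:
  i=0: ✓ (witness j=0)
  i=1: ✓ (witness j=2)
  i=2: ✓ (witness j=2)
  i=3: ✓ (witness j=5)
  i=4: ✓ (witness j=5)
  i=5: ✓ (witness j=5)

0, 1, 2, 3, 4, 5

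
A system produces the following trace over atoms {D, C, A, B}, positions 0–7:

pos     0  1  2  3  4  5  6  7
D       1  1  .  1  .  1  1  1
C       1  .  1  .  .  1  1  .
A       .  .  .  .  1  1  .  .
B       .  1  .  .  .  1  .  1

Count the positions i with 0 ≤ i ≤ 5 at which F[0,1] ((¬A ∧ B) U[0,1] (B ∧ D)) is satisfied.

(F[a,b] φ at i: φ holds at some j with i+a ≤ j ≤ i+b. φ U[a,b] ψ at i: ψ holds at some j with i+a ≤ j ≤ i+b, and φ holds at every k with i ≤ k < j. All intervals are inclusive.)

Evaluate at each i in [0,5]:
  i=0: ✓ (witness j=1)
  i=1: ✓ (witness j=1)
  i=2: ✗ (none in [2,3])
  i=3: ✗ (none in [3,4])
  i=4: ✓ (witness j=5)
  i=5: ✓ (witness j=5)
Positions where it holds: {0, 1, 4, 5} → 4.

4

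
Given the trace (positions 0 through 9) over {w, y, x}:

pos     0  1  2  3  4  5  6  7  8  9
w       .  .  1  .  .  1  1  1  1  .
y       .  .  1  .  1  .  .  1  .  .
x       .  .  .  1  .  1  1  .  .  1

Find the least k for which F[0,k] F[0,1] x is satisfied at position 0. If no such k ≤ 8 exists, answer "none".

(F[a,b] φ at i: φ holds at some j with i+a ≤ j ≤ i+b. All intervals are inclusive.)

Scan j = 0,1,… for F[0,1] x:
  j=0: fails
  j=1: fails
  j=2: holds
First hit at j=2, so smallest k = 2-0 = 2.

2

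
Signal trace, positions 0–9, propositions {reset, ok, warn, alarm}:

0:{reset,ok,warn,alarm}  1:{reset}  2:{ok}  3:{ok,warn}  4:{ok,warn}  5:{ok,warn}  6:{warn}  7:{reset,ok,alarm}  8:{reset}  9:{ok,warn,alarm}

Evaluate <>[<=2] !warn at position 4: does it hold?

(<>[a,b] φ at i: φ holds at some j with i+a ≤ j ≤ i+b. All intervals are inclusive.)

False

Check !warn at each j in [4,6]:
  j=4: false
  j=5: false
  j=6: false
No position in the window satisfies it → formula fails.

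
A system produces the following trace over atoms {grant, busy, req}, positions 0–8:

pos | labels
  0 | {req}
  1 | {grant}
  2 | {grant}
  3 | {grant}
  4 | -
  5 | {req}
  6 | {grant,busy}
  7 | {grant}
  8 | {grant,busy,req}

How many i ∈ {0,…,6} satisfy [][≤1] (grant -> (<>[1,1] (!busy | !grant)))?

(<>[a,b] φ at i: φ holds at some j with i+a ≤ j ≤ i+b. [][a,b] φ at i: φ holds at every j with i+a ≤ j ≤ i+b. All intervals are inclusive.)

6

Evaluate at each i in [0,6]:
  i=0: ✓ (all of [0,1])
  i=1: ✓ (all of [1,2])
  i=2: ✓ (all of [2,3])
  i=3: ✓ (all of [3,4])
  i=4: ✓ (all of [4,5])
  i=5: ✓ (all of [5,6])
  i=6: ✗ (fails at j=7)
Positions where it holds: {0, 1, 2, 3, 4, 5} → 6.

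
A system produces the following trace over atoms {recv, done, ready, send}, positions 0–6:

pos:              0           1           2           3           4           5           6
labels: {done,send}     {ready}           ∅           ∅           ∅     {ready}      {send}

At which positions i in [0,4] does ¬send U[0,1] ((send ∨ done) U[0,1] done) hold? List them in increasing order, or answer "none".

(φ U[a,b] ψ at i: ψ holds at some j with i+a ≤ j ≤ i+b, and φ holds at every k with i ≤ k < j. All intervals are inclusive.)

Evaluate at each i in [0,4]:
  i=0: ✓ (rhs at j=0)
  i=1: ✗ (no rhs in [1,2])
  i=2: ✗ (no rhs in [2,3])
  i=3: ✗ (no rhs in [3,4])
  i=4: ✗ (no rhs in [4,5])

0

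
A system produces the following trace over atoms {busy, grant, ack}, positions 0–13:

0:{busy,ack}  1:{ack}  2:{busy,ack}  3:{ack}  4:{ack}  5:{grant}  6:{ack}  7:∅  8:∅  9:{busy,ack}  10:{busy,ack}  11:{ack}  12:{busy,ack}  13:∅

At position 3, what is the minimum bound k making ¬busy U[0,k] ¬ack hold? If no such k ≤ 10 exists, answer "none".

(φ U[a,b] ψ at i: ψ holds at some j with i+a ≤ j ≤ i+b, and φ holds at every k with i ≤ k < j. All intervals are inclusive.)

2

Need earliest j ≥ 3 with ¬ack, and ¬busy at every k in [3,j-1].
  j=3: rhs fails.
  j=4: rhs fails.
  j=5: rhs holds; lhs holds on [3,4]. k = 2.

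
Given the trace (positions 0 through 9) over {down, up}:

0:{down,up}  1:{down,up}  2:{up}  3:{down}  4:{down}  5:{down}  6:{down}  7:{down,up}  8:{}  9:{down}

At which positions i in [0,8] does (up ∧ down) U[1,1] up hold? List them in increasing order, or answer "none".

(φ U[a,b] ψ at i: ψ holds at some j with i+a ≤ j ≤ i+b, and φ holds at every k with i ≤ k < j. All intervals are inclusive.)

0, 1

Evaluate at each i in [0,8]:
  i=0: ✓ (rhs at j=1; lhs holds on [0,0])
  i=1: ✓ (rhs at j=2; lhs holds on [1,1])
  i=2: ✗ (no rhs in [3,3])
  i=3: ✗ (no rhs in [4,4])
  i=4: ✗ (no rhs in [5,5])
  i=5: ✗ (no rhs in [6,6])
  i=6: ✗ (lhs fails at k=6 before rhs at j=7)
  i=7: ✗ (no rhs in [8,8])
  i=8: ✗ (no rhs in [9,9])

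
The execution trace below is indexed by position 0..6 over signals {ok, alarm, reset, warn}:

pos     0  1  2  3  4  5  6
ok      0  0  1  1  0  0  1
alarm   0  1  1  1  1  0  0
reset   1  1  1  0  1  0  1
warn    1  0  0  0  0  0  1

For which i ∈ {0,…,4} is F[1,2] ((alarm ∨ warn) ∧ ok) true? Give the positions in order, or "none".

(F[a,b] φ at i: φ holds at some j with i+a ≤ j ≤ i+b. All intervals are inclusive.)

0, 1, 2, 4

Evaluate at each i in [0,4]:
  i=0: ✓ (witness j=2)
  i=1: ✓ (witness j=2)
  i=2: ✓ (witness j=3)
  i=3: ✗ (none in [4,5])
  i=4: ✓ (witness j=6)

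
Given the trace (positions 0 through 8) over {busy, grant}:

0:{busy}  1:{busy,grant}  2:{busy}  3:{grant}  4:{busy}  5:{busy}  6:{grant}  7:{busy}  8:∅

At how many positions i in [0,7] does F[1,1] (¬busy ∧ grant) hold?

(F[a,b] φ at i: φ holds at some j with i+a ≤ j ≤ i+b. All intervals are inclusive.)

2

Evaluate at each i in [0,7]:
  i=0: ✗ (none in [1,1])
  i=1: ✗ (none in [2,2])
  i=2: ✓ (witness j=3)
  i=3: ✗ (none in [4,4])
  i=4: ✗ (none in [5,5])
  i=5: ✓ (witness j=6)
  i=6: ✗ (none in [7,7])
  i=7: ✗ (none in [8,8])
Positions where it holds: {2, 5} → 2.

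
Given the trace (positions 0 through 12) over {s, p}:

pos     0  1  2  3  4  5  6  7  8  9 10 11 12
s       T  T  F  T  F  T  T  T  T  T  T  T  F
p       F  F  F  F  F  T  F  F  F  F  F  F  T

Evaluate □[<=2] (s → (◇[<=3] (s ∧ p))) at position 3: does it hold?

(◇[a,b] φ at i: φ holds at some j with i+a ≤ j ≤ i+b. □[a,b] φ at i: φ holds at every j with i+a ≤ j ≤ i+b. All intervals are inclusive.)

True

Check (s → (◇[<=3] (s ∧ p))) at every j in [3,5]:
  j=3: antecedent true; consequent holds (witness at 5) → ✓
  j=4: antecedent false → ✓
  j=5: antecedent true; consequent holds (witness at 5) → ✓
All positions satisfy it → formula holds.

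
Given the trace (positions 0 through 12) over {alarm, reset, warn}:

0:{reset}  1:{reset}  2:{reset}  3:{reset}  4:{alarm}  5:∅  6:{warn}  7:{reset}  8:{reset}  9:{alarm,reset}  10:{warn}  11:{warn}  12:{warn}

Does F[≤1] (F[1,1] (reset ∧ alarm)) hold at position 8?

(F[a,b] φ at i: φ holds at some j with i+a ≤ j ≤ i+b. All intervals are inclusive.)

Check F[1,1] (reset ∧ alarm) at each j in [8,9]:
  j=8: holds (witness at 9)
  j=9: fails (none in [10,10])
Found at j=8 → formula holds.

Yes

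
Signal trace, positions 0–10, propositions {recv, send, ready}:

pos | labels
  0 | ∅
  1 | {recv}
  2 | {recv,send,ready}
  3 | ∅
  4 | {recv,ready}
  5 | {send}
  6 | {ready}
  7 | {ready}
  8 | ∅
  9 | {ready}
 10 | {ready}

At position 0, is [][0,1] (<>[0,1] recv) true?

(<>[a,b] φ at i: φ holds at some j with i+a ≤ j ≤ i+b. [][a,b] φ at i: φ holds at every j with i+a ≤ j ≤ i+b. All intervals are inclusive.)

Yes

Check <>[0,1] recv at every j in [0,1]:
  j=0: holds (witness at 1)
  j=1: holds (witness at 1)
All positions satisfy it → formula holds.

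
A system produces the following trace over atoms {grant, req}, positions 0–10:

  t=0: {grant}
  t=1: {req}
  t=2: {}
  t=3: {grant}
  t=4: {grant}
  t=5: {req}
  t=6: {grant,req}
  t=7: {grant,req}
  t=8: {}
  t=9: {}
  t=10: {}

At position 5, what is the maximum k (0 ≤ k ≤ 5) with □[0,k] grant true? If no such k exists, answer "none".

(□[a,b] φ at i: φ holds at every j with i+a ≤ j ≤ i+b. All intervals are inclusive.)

none

grant must hold from j=5 onward; find where it first fails.
  j=5: fails → no k works.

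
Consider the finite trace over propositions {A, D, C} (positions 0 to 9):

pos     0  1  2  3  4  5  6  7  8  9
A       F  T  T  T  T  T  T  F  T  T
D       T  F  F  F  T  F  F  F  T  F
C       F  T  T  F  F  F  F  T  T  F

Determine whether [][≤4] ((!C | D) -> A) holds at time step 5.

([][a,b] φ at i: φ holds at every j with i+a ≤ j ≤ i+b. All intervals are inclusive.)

True

Check ((!C | D) -> A) at every j in [5,9]:
  j=5: antecedent true; consequent true → ✓
  j=6: antecedent true; consequent true → ✓
  j=7: antecedent false → ✓
  j=8: antecedent true; consequent true → ✓
  j=9: antecedent true; consequent true → ✓
All positions satisfy it → formula holds.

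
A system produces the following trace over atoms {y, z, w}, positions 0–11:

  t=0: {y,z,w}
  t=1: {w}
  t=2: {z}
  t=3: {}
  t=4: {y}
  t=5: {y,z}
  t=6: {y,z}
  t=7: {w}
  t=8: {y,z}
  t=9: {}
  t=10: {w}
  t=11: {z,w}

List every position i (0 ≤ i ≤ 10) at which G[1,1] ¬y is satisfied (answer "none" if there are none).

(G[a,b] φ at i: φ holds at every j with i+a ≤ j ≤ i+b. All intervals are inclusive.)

Evaluate at each i in [0,10]:
  i=0: ✓ (all of [1,1])
  i=1: ✓ (all of [2,2])
  i=2: ✓ (all of [3,3])
  i=3: ✗ (fails at j=4)
  i=4: ✗ (fails at j=5)
  i=5: ✗ (fails at j=6)
  i=6: ✓ (all of [7,7])
  i=7: ✗ (fails at j=8)
  i=8: ✓ (all of [9,9])
  i=9: ✓ (all of [10,10])
  i=10: ✓ (all of [11,11])

0, 1, 2, 6, 8, 9, 10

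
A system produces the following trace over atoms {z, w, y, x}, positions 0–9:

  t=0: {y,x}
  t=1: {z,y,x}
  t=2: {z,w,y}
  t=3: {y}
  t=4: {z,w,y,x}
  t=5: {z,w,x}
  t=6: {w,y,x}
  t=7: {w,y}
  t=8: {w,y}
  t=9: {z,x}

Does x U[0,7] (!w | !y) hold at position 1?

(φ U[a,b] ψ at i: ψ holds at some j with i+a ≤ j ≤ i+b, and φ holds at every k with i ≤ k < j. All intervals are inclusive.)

Need some j in [1,8] with (!w | !y), and x at every k in [1,j-1].
  j=1: (!w | !y) holds; no prefix to check → satisfied.

Holds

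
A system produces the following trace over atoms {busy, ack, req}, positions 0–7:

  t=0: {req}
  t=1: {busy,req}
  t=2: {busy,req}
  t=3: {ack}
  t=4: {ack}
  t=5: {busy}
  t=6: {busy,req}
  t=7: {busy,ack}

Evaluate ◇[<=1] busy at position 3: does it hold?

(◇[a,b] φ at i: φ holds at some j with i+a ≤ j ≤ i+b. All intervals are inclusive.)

Check busy at each j in [3,4]:
  j=3: false
  j=4: false
No position in the window satisfies it → formula fails.

No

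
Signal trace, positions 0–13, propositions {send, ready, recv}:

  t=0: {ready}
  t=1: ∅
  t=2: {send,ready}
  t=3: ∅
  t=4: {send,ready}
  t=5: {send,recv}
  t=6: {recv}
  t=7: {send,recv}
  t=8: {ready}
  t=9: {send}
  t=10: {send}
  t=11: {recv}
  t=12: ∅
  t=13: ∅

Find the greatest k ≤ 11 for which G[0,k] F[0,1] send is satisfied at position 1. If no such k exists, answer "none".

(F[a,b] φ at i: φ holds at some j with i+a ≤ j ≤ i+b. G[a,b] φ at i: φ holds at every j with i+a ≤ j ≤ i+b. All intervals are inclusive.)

9

F[0,1] send must hold from j=1 onward; find where it first fails.
  j=1: holds
  j=2: holds
  j=3: holds
  j=4: holds
  j=5: holds
  j=6: holds
  j=7: holds
  j=8: holds
  j=9: holds
  j=10: holds
  j=11: fails
Holds on [1,10], so largest k = 9.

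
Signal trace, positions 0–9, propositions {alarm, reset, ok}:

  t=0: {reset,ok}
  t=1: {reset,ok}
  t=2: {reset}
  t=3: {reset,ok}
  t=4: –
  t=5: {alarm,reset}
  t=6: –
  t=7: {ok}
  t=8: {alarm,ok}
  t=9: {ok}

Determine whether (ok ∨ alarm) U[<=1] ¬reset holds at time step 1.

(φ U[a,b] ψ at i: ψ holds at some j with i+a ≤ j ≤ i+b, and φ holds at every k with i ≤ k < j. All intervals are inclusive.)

Need some j in [1,2] with ¬reset, and (ok ∨ alarm) at every k in [1,j-1].
  j=1: ¬reset false.
  j=2: ¬reset false.
No j in the window works → until fails.

Does not hold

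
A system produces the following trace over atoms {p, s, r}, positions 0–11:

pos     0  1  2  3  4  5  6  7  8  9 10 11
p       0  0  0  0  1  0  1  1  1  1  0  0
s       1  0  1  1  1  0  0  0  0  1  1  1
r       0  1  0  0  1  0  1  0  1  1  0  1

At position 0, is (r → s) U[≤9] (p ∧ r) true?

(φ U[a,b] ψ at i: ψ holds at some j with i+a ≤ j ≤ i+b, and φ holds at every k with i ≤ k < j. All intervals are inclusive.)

Does not hold

Need some j in [0,9] with (p ∧ r), and (r → s) at every k in [0,j-1].
  j=0: (p ∧ r) false.
  j=1: (p ∧ r) false.
  j=2: (p ∧ r) false.
  j=3: (p ∧ r) false.
  j=4: (p ∧ r) holds, but (r → s) fails at k=1 → not this j.
  j=5: (p ∧ r) false.
  j=6: (p ∧ r) holds, but (r → s) fails at k=1 → not this j.
  j=7: (p ∧ r) false.
  j=8: (p ∧ r) holds, but (r → s) fails at k=1 → not this j.
  j=9: (p ∧ r) holds, but (r → s) fails at k=1 → not this j.
No j in the window works → until fails.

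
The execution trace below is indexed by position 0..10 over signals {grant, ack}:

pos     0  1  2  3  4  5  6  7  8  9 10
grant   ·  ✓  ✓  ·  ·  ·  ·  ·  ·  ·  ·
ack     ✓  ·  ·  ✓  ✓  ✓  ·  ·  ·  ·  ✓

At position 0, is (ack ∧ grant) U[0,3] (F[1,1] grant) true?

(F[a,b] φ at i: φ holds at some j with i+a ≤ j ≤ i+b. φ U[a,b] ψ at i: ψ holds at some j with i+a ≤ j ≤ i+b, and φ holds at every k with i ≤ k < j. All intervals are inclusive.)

Holds

Need some j in [0,3] with F[1,1] grant, and (ack ∧ grant) at every k in [0,j-1].
  j=0: F[1,1] grant holds; no prefix to check → satisfied.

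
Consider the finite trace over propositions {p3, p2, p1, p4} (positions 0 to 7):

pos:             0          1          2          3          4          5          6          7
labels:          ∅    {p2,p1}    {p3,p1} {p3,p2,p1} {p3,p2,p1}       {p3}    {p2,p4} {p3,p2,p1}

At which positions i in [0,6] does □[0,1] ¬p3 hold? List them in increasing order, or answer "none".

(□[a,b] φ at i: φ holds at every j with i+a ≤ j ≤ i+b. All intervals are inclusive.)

Evaluate at each i in [0,6]:
  i=0: ✓ (all of [0,1])
  i=1: ✗ (fails at j=2)
  i=2: ✗ (fails at j=2)
  i=3: ✗ (fails at j=3)
  i=4: ✗ (fails at j=4)
  i=5: ✗ (fails at j=5)
  i=6: ✗ (fails at j=7)

0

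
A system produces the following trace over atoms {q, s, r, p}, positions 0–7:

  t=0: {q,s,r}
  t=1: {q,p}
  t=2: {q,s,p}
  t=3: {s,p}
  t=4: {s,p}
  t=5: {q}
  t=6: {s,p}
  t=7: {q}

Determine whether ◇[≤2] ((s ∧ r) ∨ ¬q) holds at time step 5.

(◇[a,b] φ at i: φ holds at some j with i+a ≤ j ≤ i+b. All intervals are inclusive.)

Check ((s ∧ r) ∨ ¬q) at each j in [5,7]:
  j=5: false
  j=6: true
  j=7: false
Found at j=6 → formula holds.

Yes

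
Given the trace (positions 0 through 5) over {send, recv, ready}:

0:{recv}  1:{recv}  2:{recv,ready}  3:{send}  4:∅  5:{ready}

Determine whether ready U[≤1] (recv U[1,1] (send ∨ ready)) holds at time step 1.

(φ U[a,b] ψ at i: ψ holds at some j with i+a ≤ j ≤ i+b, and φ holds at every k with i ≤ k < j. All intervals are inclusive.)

Holds

Need some j in [1,2] with (recv U[1,1] (send ∨ ready)), and ready at every k in [1,j-1].
  j=1: (recv U[1,1] (send ∨ ready)) holds; no prefix to check → satisfied.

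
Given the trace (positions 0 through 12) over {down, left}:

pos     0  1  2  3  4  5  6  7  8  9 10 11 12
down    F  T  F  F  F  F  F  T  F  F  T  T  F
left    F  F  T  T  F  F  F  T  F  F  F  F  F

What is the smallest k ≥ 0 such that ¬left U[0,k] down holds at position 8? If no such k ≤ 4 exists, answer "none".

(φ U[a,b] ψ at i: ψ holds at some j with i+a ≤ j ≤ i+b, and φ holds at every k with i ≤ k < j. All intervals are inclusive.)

Need earliest j ≥ 8 with down, and ¬left at every k in [8,j-1].
  j=8: rhs fails.
  j=9: rhs fails.
  j=10: rhs holds; lhs holds on [8,9]. k = 2.

2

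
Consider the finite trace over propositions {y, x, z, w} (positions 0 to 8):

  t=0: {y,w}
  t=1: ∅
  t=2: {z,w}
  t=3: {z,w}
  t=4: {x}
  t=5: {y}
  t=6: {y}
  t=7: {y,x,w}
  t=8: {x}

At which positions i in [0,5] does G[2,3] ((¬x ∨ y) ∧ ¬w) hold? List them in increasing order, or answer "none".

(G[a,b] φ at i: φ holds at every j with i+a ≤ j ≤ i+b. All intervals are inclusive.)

Evaluate at each i in [0,5]:
  i=0: ✗ (fails at j=2)
  i=1: ✗ (fails at j=3)
  i=2: ✗ (fails at j=4)
  i=3: ✓ (all of [5,6])
  i=4: ✗ (fails at j=7)
  i=5: ✗ (fails at j=7)

3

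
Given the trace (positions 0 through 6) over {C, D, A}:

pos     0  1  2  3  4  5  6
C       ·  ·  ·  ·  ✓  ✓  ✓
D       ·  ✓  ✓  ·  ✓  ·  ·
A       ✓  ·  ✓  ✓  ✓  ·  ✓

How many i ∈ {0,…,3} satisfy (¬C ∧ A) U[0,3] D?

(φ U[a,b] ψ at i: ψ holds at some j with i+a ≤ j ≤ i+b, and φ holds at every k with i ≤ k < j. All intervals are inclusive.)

4

Evaluate at each i in [0,3]:
  i=0: ✓ (rhs at j=1; lhs holds on [0,0])
  i=1: ✓ (rhs at j=1)
  i=2: ✓ (rhs at j=2)
  i=3: ✓ (rhs at j=4; lhs holds on [3,3])
Positions where it holds: {0, 1, 2, 3} → 4.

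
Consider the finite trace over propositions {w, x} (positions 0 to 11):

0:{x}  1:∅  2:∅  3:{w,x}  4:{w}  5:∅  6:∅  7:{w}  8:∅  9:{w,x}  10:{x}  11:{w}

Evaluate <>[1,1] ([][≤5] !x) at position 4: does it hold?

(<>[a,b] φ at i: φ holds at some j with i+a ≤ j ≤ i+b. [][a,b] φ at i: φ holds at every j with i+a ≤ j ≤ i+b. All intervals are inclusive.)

Check [][≤5] !x at each j in [5,5]:
  j=5: fails at 9
No position in the window satisfies it → formula fails.

Does not hold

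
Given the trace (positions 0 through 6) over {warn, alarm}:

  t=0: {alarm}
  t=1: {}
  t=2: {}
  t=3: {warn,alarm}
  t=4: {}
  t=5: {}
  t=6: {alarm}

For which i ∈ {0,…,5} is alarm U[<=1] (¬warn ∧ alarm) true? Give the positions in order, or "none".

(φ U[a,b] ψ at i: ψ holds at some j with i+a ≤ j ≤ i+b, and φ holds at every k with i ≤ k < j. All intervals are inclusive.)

Evaluate at each i in [0,5]:
  i=0: ✓ (rhs at j=0)
  i=1: ✗ (no rhs in [1,2])
  i=2: ✗ (no rhs in [2,3])
  i=3: ✗ (no rhs in [3,4])
  i=4: ✗ (no rhs in [4,5])
  i=5: ✗ (lhs fails at k=5 before rhs at j=6)

0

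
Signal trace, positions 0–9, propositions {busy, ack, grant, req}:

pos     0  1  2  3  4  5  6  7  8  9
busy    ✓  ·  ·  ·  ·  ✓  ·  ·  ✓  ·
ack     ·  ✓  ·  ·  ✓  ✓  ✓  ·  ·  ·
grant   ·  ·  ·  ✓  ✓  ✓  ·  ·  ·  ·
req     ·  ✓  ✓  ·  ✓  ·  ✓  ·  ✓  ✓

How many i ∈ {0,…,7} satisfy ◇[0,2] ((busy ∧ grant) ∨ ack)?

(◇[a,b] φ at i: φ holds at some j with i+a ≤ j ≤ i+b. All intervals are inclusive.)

Evaluate at each i in [0,7]:
  i=0: ✓ (witness j=1)
  i=1: ✓ (witness j=1)
  i=2: ✓ (witness j=4)
  i=3: ✓ (witness j=4)
  i=4: ✓ (witness j=4)
  i=5: ✓ (witness j=5)
  i=6: ✓ (witness j=6)
  i=7: ✗ (none in [7,9])
Positions where it holds: {0, 1, 2, 3, 4, 5, 6} → 7.

7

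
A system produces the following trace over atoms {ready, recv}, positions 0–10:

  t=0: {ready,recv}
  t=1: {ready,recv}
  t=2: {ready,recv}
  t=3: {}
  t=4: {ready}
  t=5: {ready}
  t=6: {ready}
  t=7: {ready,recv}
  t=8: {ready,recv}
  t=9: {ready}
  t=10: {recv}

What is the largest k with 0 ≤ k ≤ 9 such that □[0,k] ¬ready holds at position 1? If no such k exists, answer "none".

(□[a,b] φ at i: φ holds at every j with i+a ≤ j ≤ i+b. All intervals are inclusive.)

none

¬ready must hold from j=1 onward; find where it first fails.
  j=1: fails → no k works.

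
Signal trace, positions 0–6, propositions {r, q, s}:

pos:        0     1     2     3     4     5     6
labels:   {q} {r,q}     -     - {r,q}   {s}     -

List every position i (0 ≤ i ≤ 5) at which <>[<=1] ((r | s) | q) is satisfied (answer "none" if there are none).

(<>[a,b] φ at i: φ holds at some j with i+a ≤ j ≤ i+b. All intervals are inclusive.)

Evaluate at each i in [0,5]:
  i=0: ✓ (witness j=0)
  i=1: ✓ (witness j=1)
  i=2: ✗ (none in [2,3])
  i=3: ✓ (witness j=4)
  i=4: ✓ (witness j=4)
  i=5: ✓ (witness j=5)

0, 1, 3, 4, 5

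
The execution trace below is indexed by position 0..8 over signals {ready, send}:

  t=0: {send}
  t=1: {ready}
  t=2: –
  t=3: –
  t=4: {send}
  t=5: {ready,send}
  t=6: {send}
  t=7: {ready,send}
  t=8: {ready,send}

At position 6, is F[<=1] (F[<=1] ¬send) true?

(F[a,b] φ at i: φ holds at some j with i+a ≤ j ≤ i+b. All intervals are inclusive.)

Does not hold

Check F[<=1] ¬send at each j in [6,7]:
  j=6: fails (none in [6,7])
  j=7: fails (none in [7,8])
No position in the window satisfies it → formula fails.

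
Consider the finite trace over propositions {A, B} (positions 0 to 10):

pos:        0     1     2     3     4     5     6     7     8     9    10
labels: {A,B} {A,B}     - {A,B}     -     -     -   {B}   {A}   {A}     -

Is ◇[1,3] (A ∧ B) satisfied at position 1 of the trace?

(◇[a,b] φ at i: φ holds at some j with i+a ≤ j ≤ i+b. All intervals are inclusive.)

True

Check (A ∧ B) at each j in [2,4]:
  j=2: false
  j=3: true
  j=4: false
Found at j=3 → formula holds.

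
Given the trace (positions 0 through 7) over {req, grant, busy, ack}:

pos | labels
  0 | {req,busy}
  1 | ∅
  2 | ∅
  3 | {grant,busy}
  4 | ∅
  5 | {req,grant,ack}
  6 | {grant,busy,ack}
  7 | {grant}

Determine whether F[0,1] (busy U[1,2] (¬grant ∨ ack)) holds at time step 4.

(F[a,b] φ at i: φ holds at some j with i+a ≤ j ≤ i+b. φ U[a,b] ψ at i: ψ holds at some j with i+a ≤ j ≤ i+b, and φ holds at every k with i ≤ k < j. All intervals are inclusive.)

Does not hold

Check (busy U[1,2] (¬grant ∨ ack)) at each j in [4,5]:
  j=4: fails
  j=5: fails
No position in the window satisfies it → formula fails.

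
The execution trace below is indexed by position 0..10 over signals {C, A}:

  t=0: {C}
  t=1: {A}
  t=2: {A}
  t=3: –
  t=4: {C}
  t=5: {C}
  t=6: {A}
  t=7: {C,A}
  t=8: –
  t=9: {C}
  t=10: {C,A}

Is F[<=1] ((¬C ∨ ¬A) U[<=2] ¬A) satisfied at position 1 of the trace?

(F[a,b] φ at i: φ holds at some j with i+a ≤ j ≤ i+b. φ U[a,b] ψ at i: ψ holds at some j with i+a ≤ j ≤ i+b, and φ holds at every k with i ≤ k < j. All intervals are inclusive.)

Check ((¬C ∨ ¬A) U[<=2] ¬A) at each j in [1,2]:
  j=1: holds
  j=2: holds
Found at j=1 → formula holds.

Holds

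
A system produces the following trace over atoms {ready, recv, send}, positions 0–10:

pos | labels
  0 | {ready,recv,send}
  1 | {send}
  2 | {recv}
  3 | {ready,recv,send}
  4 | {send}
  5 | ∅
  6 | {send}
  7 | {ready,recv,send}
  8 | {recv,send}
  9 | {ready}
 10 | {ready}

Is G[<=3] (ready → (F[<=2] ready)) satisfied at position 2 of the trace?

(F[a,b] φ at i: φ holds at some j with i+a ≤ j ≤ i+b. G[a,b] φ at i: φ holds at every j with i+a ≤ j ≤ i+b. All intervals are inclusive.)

Check (ready → (F[<=2] ready)) at every j in [2,5]:
  j=2: antecedent false → ✓
  j=3: antecedent true; consequent holds (witness at 3) → ✓
  j=4: antecedent false → ✓
  j=5: antecedent false → ✓
All positions satisfy it → formula holds.

Holds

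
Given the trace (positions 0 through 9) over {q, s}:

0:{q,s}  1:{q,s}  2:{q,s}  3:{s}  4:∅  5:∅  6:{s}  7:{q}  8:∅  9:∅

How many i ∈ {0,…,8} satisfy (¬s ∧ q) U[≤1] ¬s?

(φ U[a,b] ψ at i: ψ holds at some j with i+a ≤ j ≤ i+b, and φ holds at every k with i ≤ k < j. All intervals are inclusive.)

Evaluate at each i in [0,8]:
  i=0: ✗ (no rhs in [0,1])
  i=1: ✗ (no rhs in [1,2])
  i=2: ✗ (no rhs in [2,3])
  i=3: ✗ (lhs fails at k=3 before rhs at j=4)
  i=4: ✓ (rhs at j=4)
  i=5: ✓ (rhs at j=5)
  i=6: ✗ (lhs fails at k=6 before rhs at j=7)
  i=7: ✓ (rhs at j=7)
  i=8: ✓ (rhs at j=8)
Positions where it holds: {4, 5, 7, 8} → 4.

4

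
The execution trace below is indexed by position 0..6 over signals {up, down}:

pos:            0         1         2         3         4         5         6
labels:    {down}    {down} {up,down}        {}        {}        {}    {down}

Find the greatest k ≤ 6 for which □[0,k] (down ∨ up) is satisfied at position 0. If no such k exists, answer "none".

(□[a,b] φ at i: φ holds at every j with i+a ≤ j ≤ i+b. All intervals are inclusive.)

2

(down ∨ up) must hold from j=0 onward; find where it first fails.
  j=0: holds
  j=1: holds
  j=2: holds
  j=3: fails
Holds on [0,2], so largest k = 2.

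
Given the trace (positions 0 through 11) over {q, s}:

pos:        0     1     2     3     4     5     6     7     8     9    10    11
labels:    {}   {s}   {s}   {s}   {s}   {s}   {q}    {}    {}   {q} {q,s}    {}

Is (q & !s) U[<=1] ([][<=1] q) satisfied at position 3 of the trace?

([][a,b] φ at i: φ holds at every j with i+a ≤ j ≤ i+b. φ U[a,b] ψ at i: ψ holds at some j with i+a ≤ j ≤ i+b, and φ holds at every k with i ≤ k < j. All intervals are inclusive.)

Need some j in [3,4] with [][<=1] q, and (q & !s) at every k in [3,j-1].
  j=3: [][<=1] q — fails at 3.
  j=4: [][<=1] q — fails at 4.
No j in the window works → until fails.

No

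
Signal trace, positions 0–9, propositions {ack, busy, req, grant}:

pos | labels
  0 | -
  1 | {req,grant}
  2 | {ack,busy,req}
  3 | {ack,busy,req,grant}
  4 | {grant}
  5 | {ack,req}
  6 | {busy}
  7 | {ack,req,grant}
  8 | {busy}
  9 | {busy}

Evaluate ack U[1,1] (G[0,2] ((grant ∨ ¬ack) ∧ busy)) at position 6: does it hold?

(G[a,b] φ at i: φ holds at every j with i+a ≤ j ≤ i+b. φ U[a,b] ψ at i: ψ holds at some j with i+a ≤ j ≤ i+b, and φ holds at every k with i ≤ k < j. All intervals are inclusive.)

False

Need some j in [7,7] with G[0,2] ((grant ∨ ¬ack) ∧ busy), and ack at every k in [6,j-1].
  j=7: G[0,2] ((grant ∨ ¬ack) ∧ busy) — fails at 7.
No j in the window works → until fails.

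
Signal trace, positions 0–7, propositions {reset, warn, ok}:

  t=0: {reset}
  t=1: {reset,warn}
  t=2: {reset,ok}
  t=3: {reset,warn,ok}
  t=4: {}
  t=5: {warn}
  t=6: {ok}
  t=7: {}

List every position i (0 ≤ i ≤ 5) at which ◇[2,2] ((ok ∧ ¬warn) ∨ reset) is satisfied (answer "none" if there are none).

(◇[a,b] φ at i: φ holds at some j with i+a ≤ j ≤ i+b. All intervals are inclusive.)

Evaluate at each i in [0,5]:
  i=0: ✓ (witness j=2)
  i=1: ✓ (witness j=3)
  i=2: ✗ (none in [4,4])
  i=3: ✗ (none in [5,5])
  i=4: ✓ (witness j=6)
  i=5: ✗ (none in [7,7])

0, 1, 4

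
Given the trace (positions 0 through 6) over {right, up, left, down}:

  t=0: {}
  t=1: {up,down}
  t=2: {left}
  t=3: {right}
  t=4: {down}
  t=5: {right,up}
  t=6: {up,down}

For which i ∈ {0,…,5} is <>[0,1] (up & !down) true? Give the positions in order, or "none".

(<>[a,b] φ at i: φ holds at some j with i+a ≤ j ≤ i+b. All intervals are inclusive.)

Evaluate at each i in [0,5]:
  i=0: ✗ (none in [0,1])
  i=1: ✗ (none in [1,2])
  i=2: ✗ (none in [2,3])
  i=3: ✗ (none in [3,4])
  i=4: ✓ (witness j=5)
  i=5: ✓ (witness j=5)

4, 5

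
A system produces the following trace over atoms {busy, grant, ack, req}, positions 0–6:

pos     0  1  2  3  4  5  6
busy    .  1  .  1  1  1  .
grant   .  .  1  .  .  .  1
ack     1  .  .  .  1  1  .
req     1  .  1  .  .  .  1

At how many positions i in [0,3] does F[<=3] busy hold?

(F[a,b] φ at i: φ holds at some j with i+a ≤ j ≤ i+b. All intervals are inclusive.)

Evaluate at each i in [0,3]:
  i=0: ✓ (witness j=1)
  i=1: ✓ (witness j=1)
  i=2: ✓ (witness j=3)
  i=3: ✓ (witness j=3)
Positions where it holds: {0, 1, 2, 3} → 4.

4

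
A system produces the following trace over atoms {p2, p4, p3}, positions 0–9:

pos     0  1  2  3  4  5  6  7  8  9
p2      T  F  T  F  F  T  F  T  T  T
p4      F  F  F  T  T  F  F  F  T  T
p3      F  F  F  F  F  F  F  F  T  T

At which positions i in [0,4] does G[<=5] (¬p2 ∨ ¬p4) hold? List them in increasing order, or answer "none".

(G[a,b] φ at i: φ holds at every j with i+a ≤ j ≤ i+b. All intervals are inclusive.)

Evaluate at each i in [0,4]:
  i=0: ✓ (all of [0,5])
  i=1: ✓ (all of [1,6])
  i=2: ✓ (all of [2,7])
  i=3: ✗ (fails at j=8)
  i=4: ✗ (fails at j=8)

0, 1, 2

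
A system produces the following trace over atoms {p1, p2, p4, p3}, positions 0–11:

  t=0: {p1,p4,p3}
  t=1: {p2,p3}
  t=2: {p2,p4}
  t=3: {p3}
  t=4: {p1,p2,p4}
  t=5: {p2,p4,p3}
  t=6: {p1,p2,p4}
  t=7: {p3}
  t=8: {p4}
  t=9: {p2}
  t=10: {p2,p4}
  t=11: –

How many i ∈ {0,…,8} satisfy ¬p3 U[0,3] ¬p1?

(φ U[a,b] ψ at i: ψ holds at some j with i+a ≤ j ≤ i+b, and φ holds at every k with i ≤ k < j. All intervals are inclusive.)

8

Evaluate at each i in [0,8]:
  i=0: ✗ (lhs fails at k=0 before rhs at j=1)
  i=1: ✓ (rhs at j=1)
  i=2: ✓ (rhs at j=2)
  i=3: ✓ (rhs at j=3)
  i=4: ✓ (rhs at j=5; lhs holds on [4,4])
  i=5: ✓ (rhs at j=5)
  i=6: ✓ (rhs at j=7; lhs holds on [6,6])
  i=7: ✓ (rhs at j=7)
  i=8: ✓ (rhs at j=8)
Positions where it holds: {1, 2, 3, 4, 5, 6, 7, 8} → 8.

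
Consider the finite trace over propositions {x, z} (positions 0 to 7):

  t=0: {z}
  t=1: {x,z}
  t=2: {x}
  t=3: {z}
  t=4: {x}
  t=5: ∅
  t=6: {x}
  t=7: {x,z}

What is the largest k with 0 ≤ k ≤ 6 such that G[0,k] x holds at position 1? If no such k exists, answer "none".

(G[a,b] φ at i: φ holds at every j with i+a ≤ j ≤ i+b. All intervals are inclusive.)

1

x must hold from j=1 onward; find where it first fails.
  j=1: holds
  j=2: holds
  j=3: fails
Holds on [1,2], so largest k = 1.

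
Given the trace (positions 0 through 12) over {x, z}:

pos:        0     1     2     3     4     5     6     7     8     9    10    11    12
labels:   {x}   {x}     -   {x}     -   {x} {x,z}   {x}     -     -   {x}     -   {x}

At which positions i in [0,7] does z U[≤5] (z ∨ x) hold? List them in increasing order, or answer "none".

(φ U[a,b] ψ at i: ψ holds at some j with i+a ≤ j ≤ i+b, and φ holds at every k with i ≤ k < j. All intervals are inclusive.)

0, 1, 3, 5, 6, 7

Evaluate at each i in [0,7]:
  i=0: ✓ (rhs at j=0)
  i=1: ✓ (rhs at j=1)
  i=2: ✗ (lhs fails at k=2 before rhs at j=3)
  i=3: ✓ (rhs at j=3)
  i=4: ✗ (lhs fails at k=4 before rhs at j=5)
  i=5: ✓ (rhs at j=5)
  i=6: ✓ (rhs at j=6)
  i=7: ✓ (rhs at j=7)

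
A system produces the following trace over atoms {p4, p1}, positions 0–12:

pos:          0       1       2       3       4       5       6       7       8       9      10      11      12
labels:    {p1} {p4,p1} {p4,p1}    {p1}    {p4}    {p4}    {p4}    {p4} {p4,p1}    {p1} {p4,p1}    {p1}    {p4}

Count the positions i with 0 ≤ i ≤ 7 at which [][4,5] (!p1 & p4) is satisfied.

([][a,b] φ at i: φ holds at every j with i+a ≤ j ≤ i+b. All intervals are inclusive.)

Evaluate at each i in [0,7]:
  i=0: ✓ (all of [4,5])
  i=1: ✓ (all of [5,6])
  i=2: ✓ (all of [6,7])
  i=3: ✗ (fails at j=8)
  i=4: ✗ (fails at j=8)
  i=5: ✗ (fails at j=9)
  i=6: ✗ (fails at j=10)
  i=7: ✗ (fails at j=11)
Positions where it holds: {0, 1, 2} → 3.

3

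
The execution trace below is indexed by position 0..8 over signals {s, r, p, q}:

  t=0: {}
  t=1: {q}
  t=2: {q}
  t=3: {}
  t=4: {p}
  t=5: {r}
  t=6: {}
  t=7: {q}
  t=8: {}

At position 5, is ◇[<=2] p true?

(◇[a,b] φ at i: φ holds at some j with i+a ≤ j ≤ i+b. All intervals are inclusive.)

Does not hold

Check p at each j in [5,7]:
  j=5: false
  j=6: false
  j=7: false
No position in the window satisfies it → formula fails.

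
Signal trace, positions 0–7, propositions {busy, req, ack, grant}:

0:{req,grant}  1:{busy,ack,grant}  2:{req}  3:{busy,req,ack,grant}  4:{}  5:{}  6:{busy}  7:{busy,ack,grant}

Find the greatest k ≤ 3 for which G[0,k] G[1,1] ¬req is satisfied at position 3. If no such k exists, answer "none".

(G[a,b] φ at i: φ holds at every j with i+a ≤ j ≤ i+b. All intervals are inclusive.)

G[1,1] ¬req must hold from j=3 onward; find where it first fails.
  j=3: holds
  j=4: holds
  j=5: holds
  j=6: holds
Holds through j=6; largest k = 3.

3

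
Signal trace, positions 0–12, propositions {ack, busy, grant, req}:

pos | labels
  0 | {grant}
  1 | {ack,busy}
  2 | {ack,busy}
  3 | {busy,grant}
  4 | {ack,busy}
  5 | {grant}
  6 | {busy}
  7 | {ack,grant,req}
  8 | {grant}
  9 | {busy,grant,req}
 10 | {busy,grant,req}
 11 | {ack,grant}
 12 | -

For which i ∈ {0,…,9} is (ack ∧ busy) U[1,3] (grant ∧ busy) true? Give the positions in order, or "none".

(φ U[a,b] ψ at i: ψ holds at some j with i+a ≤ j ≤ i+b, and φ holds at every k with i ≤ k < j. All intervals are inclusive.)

Evaluate at each i in [0,9]:
  i=0: ✗ (lhs fails at k=0 before rhs at j=3)
  i=1: ✓ (rhs at j=3; lhs holds on [1,2])
  i=2: ✓ (rhs at j=3; lhs holds on [2,2])
  i=3: ✗ (no rhs in [4,6])
  i=4: ✗ (no rhs in [5,7])
  i=5: ✗ (no rhs in [6,8])
  i=6: ✗ (lhs fails at k=6 before rhs at j=9)
  i=7: ✗ (lhs fails at k=7 before rhs at j=9)
  i=8: ✗ (lhs fails at k=8 before rhs at j=9)
  i=9: ✗ (lhs fails at k=9 before rhs at j=10)

1, 2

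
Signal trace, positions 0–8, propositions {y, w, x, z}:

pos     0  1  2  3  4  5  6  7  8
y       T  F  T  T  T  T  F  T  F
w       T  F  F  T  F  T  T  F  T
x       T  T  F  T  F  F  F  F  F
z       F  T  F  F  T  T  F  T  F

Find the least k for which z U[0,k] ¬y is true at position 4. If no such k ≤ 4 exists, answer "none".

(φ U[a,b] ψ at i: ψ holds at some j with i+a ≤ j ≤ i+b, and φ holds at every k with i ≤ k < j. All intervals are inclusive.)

Need earliest j ≥ 4 with ¬y, and z at every k in [4,j-1].
  j=4: rhs fails.
  j=5: rhs fails.
  j=6: rhs holds; lhs holds on [4,5]. k = 2.

2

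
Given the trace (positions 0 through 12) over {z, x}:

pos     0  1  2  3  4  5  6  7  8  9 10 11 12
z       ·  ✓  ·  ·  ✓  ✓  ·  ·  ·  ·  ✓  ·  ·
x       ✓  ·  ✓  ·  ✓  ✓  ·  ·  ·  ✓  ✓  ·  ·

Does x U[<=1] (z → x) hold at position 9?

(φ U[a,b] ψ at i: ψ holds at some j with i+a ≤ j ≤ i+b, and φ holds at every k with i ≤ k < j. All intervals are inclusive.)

Need some j in [9,10] with (z → x), and x at every k in [9,j-1].
  j=9: (z → x) holds; no prefix to check → satisfied.

Yes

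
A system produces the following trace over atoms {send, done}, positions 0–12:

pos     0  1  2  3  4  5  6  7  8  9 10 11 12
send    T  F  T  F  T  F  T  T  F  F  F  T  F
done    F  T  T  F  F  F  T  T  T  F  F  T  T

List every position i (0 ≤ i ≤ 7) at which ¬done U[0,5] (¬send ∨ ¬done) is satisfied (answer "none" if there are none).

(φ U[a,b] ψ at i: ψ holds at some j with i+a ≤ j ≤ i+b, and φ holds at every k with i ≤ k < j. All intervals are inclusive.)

Evaluate at each i in [0,7]:
  i=0: ✓ (rhs at j=0)
  i=1: ✓ (rhs at j=1)
  i=2: ✗ (lhs fails at k=2 before rhs at j=3)
  i=3: ✓ (rhs at j=3)
  i=4: ✓ (rhs at j=4)
  i=5: ✓ (rhs at j=5)
  i=6: ✗ (lhs fails at k=6 before rhs at j=8)
  i=7: ✗ (lhs fails at k=7 before rhs at j=8)

0, 1, 3, 4, 5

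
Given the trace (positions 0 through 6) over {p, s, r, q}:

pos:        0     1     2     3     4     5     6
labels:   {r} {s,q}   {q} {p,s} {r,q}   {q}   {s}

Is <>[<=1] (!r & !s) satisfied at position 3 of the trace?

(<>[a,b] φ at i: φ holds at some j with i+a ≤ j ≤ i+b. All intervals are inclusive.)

Check (!r & !s) at each j in [3,4]:
  j=3: false
  j=4: false
No position in the window satisfies it → formula fails.

False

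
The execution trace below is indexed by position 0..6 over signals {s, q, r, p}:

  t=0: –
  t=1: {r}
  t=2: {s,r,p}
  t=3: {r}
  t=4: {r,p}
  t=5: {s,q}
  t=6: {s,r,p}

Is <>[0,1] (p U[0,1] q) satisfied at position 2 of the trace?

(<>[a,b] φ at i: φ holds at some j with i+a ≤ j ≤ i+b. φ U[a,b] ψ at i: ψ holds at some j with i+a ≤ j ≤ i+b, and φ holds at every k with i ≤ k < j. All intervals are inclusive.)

Check (p U[0,1] q) at each j in [2,3]:
  j=2: fails
  j=3: fails
No position in the window satisfies it → formula fails.

Does not hold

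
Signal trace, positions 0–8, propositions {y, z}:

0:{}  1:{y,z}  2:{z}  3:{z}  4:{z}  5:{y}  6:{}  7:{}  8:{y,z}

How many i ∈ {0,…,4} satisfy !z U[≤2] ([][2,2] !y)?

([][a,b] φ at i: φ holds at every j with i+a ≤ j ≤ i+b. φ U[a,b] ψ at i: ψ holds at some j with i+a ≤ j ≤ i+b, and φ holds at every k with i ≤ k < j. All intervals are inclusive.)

Evaluate at each i in [0,4]:
  i=0: ✓ (rhs at j=0)
  i=1: ✓ (rhs at j=1)
  i=2: ✓ (rhs at j=2)
  i=3: ✗ (lhs fails at k=3 before rhs at j=4)
  i=4: ✓ (rhs at j=4)
Positions where it holds: {0, 1, 2, 4} → 4.

4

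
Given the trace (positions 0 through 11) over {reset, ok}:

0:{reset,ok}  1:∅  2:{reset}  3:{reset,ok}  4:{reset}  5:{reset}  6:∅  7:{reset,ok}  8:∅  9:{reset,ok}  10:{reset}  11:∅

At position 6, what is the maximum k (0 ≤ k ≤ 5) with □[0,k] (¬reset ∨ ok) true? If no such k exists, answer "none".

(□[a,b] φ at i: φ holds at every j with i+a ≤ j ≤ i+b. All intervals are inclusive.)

(¬reset ∨ ok) must hold from j=6 onward; find where it first fails.
  j=6: holds
  j=7: holds
  j=8: holds
  j=9: holds
  j=10: fails
Holds on [6,9], so largest k = 3.

3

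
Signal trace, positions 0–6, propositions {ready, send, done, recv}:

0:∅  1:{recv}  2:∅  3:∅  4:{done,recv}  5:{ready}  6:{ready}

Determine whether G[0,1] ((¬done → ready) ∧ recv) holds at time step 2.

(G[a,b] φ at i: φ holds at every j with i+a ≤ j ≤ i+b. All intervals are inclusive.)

Check ((¬done → ready) ∧ recv) at every j in [2,3]:
  j=2: false
  j=3: false
Fails at j=2 → formula fails.

Does not hold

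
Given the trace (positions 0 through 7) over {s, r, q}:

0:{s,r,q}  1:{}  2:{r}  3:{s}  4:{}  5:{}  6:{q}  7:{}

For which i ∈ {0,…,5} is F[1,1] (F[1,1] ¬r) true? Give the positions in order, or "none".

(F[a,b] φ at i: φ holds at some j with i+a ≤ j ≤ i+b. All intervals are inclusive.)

1, 2, 3, 4, 5

Evaluate at each i in [0,5]:
  i=0: ✗ (none in [1,1])
  i=1: ✓ (witness j=2)
  i=2: ✓ (witness j=3)
  i=3: ✓ (witness j=4)
  i=4: ✓ (witness j=5)
  i=5: ✓ (witness j=6)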